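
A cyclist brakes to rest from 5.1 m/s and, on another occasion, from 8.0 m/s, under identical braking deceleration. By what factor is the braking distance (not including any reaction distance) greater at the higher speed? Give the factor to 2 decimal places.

Braking distance d = v²/(2a), so with a fixed, d ∝ v².
Factor = (8.0/5.1)² = 1.5686² = 2.4605.

Factor ≈ 2.46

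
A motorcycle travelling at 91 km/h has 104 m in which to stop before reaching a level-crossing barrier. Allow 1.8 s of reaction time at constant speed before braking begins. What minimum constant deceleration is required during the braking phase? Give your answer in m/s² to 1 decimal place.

91 km/h ÷ 3.6 = 25.2778 m/s.
Distance covered during reaction = 25.2778 × 1.8 = 45.500 m.
Distance available for braking: 104 − 45.500 = 58.500 m.
v² = 2a·d ⇒ a = v²/(2d) = 25.2778² / (2 × 58.500) = 638.967 / 117.000 = 5.4613 m/s².

Required deceleration ≈ 5.5 m/s²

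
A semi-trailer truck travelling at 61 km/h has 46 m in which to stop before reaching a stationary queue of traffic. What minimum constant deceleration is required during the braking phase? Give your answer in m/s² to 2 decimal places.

Required deceleration ≈ 3.12 m/s²

61 km/h ÷ 3.6 = 16.9444 m/s.
v² = 2a·d ⇒ a = v²/(2d) = 16.9444² / (2 × 46.000) = 287.113 / 92.000 = 3.1208 m/s².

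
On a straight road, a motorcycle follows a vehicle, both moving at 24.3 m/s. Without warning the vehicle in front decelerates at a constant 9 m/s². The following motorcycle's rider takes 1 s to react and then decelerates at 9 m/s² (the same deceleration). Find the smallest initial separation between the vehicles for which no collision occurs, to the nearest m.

Minimum gap ≈ 24 m

Leader travels v²/(2a_L) = 590.490 / 18.000 = 32.805 m before stopping.
Follower covers v·t_r = 24.3000 × 1 = 24.300 m while reacting, then v²/(2a_F) = 590.490 / 18.000 = 32.805 m while braking, for a total of 24.300 + 32.805 = 57.105 m.
Since a_F ≤ a_L and the follower starts braking later, the follower is never slower than the leader, so the closest approach is when both have stopped.
Minimum gap = 57.105 − 32.805 = 24.300 m.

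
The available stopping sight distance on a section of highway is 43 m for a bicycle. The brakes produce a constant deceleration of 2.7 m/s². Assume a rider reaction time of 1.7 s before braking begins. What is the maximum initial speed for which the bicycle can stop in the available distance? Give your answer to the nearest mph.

Stopping distance: v·t_r + v²/(2a) = 43 with t_r = 1.7 s and a = 2.700 m/s².
So v² + 9.180 v − 232.20 = 0.
Positive root: v = −a·t_r + √((a·t_r)² + 2a·d) = −4.590 + √(21.068 + 232.20) = 11.3244 m/s.
11.3244 m/s ÷ 0.44704 = 25.332 mph.

Maximum speed ≈ 25 mph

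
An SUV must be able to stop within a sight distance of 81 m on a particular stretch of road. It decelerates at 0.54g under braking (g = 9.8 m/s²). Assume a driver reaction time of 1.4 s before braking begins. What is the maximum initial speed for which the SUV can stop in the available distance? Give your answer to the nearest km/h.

a = 0.54 × 9.8 = 5.292 m/s².
Stopping distance: v·t_r + v²/(2a) = 81 with t_r = 1.4 s and a = 5.292 m/s².
So v² + 14.818 v − 857.30 = 0.
Positive root: v = −a·t_r + √((a·t_r)² + 2a·d) = −7.409 + √(54.893 + 857.30) = 22.7935 m/s.
22.7935 m/s × 3.6 = 82.057 km/h.

Maximum speed ≈ 82 km/h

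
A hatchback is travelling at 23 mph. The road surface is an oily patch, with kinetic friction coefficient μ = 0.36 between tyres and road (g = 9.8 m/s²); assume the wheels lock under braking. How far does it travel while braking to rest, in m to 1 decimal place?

Braking distance ≈ 15.0 m

23 mph × 0.44704 = 10.2819 m/s.
a = μg = 0.36 × 9.8 = 3.528 m/s².
Braking distance = v²/(2a) = 10.2819² / (2 × 3.528) = 105.717 / 7.056 = 14.983 m.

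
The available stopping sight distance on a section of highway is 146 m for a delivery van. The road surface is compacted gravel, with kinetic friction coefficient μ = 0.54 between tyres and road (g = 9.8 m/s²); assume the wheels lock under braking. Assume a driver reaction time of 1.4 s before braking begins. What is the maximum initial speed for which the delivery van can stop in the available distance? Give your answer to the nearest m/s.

Maximum speed ≈ 33 m/s

a = μg = 0.54 × 9.8 = 5.292 m/s².
Stopping distance: v·t_r + v²/(2a) = 146 with t_r = 1.4 s and a = 5.292 m/s².
So v² + 14.818 v − 1545.26 = 0.
Positive root: v = −a·t_r + √((a·t_r)² + 2a·d) = −7.409 + √(54.893 + 1545.26) = 32.5929 m/s.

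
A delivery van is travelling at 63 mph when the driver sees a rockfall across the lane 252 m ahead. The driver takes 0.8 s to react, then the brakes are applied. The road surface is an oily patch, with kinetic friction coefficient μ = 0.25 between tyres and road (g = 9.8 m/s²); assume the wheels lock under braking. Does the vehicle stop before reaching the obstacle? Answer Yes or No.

Yes

63 mph × 0.44704 = 28.1635 m/s.
a = μg = 0.25 × 9.8 = 2.450 m/s².
Reaction distance = 28.1635 × 0.8 = 22.531 m.
Braking distance = v²/(2a) = 793.183 / 4.900 = 161.874 m.
Total stopping distance = 22.531 + 161.874 = 184.405 m, vs 252 m available — it stops with 252 − 184.405 = 67.595 m to spare.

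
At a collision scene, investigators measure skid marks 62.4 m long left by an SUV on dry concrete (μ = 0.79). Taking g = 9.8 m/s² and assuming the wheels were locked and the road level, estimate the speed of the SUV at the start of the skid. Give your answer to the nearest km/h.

Initial speed ≈ 112 km/h

Deceleration a = μg = 0.79 × 9.8 = 7.742 m/s².
v = √(2a·d) = √(2 × 7.742 × 62.4) = √966.202 = 31.0838 m/s.
= 31.0838 × 3.6 = 111.902 km/h.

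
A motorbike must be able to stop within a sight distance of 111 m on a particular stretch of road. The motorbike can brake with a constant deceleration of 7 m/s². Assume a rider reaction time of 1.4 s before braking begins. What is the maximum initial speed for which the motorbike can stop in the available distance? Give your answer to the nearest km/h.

Maximum speed ≈ 111 km/h

Stopping distance: v·t_r + v²/(2a) = 111 with t_r = 1.4 s and a = 7.000 m/s².
So v² + 19.600 v − 1554.00 = 0.
Positive root: v = −a·t_r + √((a·t_r)² + 2a·d) = −9.800 + √(96.040 + 1554.00) = 30.8207 m/s.
30.8207 m/s × 3.6 = 110.955 km/h.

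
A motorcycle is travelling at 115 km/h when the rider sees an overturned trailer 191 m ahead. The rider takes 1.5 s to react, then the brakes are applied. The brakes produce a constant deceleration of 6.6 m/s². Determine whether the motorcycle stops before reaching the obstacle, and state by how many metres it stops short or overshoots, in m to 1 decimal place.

Yes — it stops 65.8 m short of the obstacle

115 km/h ÷ 3.6 = 31.9444 m/s.
Reaction distance = 31.9444 × 1.5 = 47.917 m.
Braking distance = v²/(2a) = 1020.445 / 13.200 = 77.306 m.
Total stopping distance = 47.917 + 77.306 = 125.223 m, vs 191 m available — it stops with 191 − 125.223 = 65.777 m to spare.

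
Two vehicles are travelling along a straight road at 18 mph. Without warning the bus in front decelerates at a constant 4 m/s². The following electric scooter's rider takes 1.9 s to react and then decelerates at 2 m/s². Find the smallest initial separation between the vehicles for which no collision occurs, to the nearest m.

Minimum gap ≈ 23 m

18 mph × 0.44704 = 8.0467 m/s.
Leader travels v²/(2a_L) = 64.749 / 8.000 = 8.094 m before stopping.
Follower covers v·t_r = 8.0467 × 1.9 = 15.289 m while reacting, then v²/(2a_F) = 64.749 / 4.000 = 16.187 m while braking, for a total of 15.289 + 16.187 = 31.476 m.
Since a_F ≤ a_L and the follower starts braking later, the follower is never slower than the leader, so the closest approach is when both have stopped.
Minimum gap = 31.476 − 8.094 = 23.382 m.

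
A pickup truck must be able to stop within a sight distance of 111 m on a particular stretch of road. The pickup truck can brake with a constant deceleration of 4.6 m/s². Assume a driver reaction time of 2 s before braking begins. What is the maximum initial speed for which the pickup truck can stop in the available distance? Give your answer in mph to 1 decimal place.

Maximum speed ≈ 53.8 mph

Stopping distance: v·t_r + v²/(2a) = 111 with t_r = 2 s and a = 4.600 m/s².
So v² + 18.400 v − 1021.20 = 0.
Positive root: v = −a·t_r + √((a·t_r)² + 2a·d) = −9.200 + √(84.640 + 1021.20) = 24.0542 m/s.
24.0542 m/s ÷ 0.44704 = 53.808 mph.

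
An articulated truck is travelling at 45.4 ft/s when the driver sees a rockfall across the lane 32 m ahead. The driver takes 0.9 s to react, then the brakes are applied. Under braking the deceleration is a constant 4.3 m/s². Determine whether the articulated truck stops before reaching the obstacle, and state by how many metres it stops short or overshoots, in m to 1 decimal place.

No — it overshoots by 2.7 m

45.4 ft/s × 0.3048 = 13.8379 m/s.
Reaction distance = 13.8379 × 0.9 = 12.454 m.
Braking distance = v²/(2a) = 191.487 / 8.600 = 22.266 m.
Total stopping distance = 12.454 + 22.266 = 34.720 m, vs 32 m available — it cannot stop in time and overshoots by 34.720 − 32 = 2.720 m.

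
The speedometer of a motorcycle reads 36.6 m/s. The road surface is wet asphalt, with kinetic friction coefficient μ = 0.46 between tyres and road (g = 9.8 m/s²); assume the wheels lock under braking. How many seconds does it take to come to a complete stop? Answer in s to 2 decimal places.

Braking time ≈ 8.12 s

a = μg = 0.46 × 9.8 = 4.508 m/s².
Braking time = v/a = 36.6000 / 4.508 = 8.119 s.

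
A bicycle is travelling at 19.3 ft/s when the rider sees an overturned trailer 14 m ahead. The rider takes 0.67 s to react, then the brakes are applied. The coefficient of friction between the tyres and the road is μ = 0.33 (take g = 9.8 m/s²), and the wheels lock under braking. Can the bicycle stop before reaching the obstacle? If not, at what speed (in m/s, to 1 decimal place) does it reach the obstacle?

19.3 ft/s × 0.3048 = 5.8826 m/s.
a = μg = 0.33 × 9.8 = 3.234 m/s².
Reaction distance = 5.8826 × 0.67 = 3.941 m.
Braking distance = v²/(2a) = 34.605 / 6.468 = 5.350 m.
Total stopping distance = 3.941 + 5.350 = 9.291 m, vs 14 m available — it stops with 14 − 9.291 = 4.709 m to spare.

Yes — it stops about 4.7 m short of the obstacle, so it never reaches it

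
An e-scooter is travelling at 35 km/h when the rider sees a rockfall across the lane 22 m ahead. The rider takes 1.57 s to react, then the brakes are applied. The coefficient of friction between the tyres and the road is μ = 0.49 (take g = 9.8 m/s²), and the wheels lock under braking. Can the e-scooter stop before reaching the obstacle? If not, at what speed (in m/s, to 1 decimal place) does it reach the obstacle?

No — it strikes the obstacle at 5.5 m/s

35 km/h ÷ 3.6 = 9.7222 m/s.
a = μg = 0.49 × 9.8 = 4.802 m/s².
Reaction distance = 9.7222 × 1.57 = 15.264 m.
Braking distance needed to stop: v²/(2a) = 94.521 / 9.604 = 9.842 m, so total needed = 15.264 + 9.842 = 25.106 m > 22 m — it cannot stop.
Distance remaining when braking begins: 22 − 15.264 = 6.736 m.
v² = v₀² − 2a·d = 94.521 − 2 × 4.802 × 6.736 = 29.828 m²/s².
v = √29.828 = 5.462 m/s.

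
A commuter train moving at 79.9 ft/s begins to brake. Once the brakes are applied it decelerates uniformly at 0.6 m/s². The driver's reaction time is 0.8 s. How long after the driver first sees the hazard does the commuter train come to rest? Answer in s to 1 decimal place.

Total time ≈ 41.4 s

79.9 ft/s × 0.3048 = 24.3535 m/s.
Braking time = v/a = 24.3535 / 0.600 = 40.589 s.
Total = 0.8 + 40.589 = 41.389 s.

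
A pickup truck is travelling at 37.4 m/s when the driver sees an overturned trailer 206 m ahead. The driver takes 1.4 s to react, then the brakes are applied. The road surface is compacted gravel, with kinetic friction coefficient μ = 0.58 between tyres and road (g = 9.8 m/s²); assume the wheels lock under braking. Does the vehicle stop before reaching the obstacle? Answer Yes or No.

a = μg = 0.58 × 9.8 = 5.684 m/s².
Reaction distance = 37.4000 × 1.4 = 52.360 m.
Braking distance = v²/(2a) = 1398.760 / 11.368 = 123.044 m.
Total stopping distance = 52.360 + 123.044 = 175.404 m, vs 206 m available — it stops with 206 − 175.404 = 30.596 m to spare.

Yes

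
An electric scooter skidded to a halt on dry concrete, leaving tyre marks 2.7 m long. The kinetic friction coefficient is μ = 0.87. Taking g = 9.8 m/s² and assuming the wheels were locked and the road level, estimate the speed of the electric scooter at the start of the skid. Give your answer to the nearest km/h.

Initial speed ≈ 24 km/h

Deceleration a = μg = 0.87 × 9.8 = 8.526 m/s².
v = √(2a·d) = √(2 × 8.526 × 2.7) = √46.040 = 6.7853 m/s.
= 6.7853 × 3.6 = 24.427 km/h.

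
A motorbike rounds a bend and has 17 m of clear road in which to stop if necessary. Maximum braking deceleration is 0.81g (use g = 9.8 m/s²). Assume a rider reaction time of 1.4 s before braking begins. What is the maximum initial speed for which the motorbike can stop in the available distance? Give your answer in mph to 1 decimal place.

Maximum speed ≈ 19.5 mph

a = 0.81 × 9.8 = 7.938 m/s².
Stopping distance: v·t_r + v²/(2a) = 17 with t_r = 1.4 s and a = 7.938 m/s².
So v² + 22.226 v − 269.89 = 0.
Positive root: v = −a·t_r + √((a·t_r)² + 2a·d) = −11.113 + √(123.499 + 269.89) = 8.7210 m/s.
8.7210 m/s ÷ 0.44704 = 19.508 mph.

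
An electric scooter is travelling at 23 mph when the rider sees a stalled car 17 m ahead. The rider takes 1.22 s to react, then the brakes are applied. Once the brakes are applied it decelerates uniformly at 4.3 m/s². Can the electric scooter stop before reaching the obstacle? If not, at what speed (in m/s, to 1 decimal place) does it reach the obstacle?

23 mph × 0.44704 = 10.2819 m/s.
Reaction distance = 10.2819 × 1.22 = 12.544 m.
Braking distance needed to stop: v²/(2a) = 105.717 / 8.600 = 12.293 m, so total needed = 12.544 + 12.293 = 24.837 m > 17 m — it cannot stop.
Distance remaining when braking begins: 17 − 12.544 = 4.456 m.
v² = v₀² − 2a·d = 105.717 − 2 × 4.300 × 4.456 = 67.395 m²/s².
v = √67.395 = 8.209 m/s.

No — it strikes the obstacle at 8.2 m/s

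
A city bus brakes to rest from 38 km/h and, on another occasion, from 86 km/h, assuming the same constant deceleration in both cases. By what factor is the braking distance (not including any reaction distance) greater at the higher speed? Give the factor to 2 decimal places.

Factor ≈ 5.12

Braking distance d = v²/(2a), so with a fixed, d ∝ v².
Factor = (86/38)² = 2.2632² = 5.1221.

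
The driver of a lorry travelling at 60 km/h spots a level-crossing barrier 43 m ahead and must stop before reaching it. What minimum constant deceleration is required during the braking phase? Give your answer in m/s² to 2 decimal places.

60 km/h ÷ 3.6 = 16.6667 m/s.
v² = 2a·d ⇒ a = v²/(2d) = 16.6667² / (2 × 43.000) = 277.779 / 86.000 = 3.2300 m/s².

Required deceleration ≈ 3.23 m/s²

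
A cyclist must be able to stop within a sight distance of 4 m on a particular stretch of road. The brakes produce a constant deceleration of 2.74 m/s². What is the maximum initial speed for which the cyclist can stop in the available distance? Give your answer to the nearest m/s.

v²/(2a) = d ⇒ v = √(2 × 2.740 × 4) = √21.92 = 4.6819 m/s.

Maximum speed ≈ 5 m/s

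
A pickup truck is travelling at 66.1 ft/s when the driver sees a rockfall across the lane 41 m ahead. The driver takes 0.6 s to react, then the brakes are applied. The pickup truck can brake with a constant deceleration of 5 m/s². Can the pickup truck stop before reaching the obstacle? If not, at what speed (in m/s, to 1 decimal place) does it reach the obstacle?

66.1 ft/s × 0.3048 = 20.1473 m/s.
Reaction distance = 20.1473 × 0.6 = 12.088 m.
Braking distance needed to stop: v²/(2a) = 405.914 / 10.000 = 40.591 m, so total needed = 12.088 + 40.591 = 52.679 m > 41 m — it cannot stop.
Distance remaining when braking begins: 41 − 12.088 = 28.912 m.
v² = v₀² − 2a·d = 405.914 − 2 × 5.000 × 28.912 = 116.794 m²/s².
v = √116.794 = 10.807 m/s.

No — it strikes the obstacle at 10.8 m/s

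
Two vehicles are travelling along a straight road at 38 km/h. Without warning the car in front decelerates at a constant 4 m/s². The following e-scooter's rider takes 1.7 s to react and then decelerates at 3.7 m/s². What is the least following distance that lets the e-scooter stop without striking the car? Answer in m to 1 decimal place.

Minimum gap ≈ 19.1 m

38 km/h ÷ 3.6 = 10.5556 m/s.
Leader travels v²/(2a_L) = 111.421 / 8.000 = 13.928 m before stopping.
Follower covers v·t_r = 10.5556 × 1.7 = 17.945 m while reacting, then v²/(2a_F) = 111.421 / 7.400 = 15.057 m while braking, for a total of 17.945 + 15.057 = 33.002 m.
Since a_F ≤ a_L and the follower starts braking later, the follower is never slower than the leader, so the closest approach is when both have stopped.
Minimum gap = 33.002 − 13.928 = 19.074 m.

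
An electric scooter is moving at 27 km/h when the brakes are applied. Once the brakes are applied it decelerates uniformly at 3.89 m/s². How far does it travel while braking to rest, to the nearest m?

Braking distance ≈ 7 m

27 km/h ÷ 3.6 = 7.5000 m/s.
Braking distance = v²/(2a) = 7.5000² / (2 × 3.890) = 56.250 / 7.780 = 7.230 m.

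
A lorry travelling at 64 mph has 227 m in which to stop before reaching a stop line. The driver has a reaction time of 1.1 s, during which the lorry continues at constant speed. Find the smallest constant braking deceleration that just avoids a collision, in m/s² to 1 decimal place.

Required deceleration ≈ 2.1 m/s²

64 mph × 0.44704 = 28.6106 m/s.
Distance covered during reaction = 28.6106 × 1.1 = 31.472 m.
Distance available for braking: 227 − 31.472 = 195.528 m.
v² = 2a·d ⇒ a = v²/(2d) = 28.6106² / (2 × 195.528) = 818.566 / 391.056 = 2.0932 m/s².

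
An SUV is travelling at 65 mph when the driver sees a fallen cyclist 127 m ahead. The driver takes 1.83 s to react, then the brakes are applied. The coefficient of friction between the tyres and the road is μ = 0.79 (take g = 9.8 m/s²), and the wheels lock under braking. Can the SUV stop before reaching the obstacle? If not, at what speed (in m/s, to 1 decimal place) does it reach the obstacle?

65 mph × 0.44704 = 29.0576 m/s.
a = μg = 0.79 × 9.8 = 7.742 m/s².
Reaction distance = 29.0576 × 1.83 = 53.175 m.
Braking distance = v²/(2a) = 844.344 / 15.484 = 54.530 m.
Total stopping distance = 53.175 + 54.530 = 107.705 m, vs 127 m available — it stops with 127 − 107.705 = 19.295 m to spare.

Yes — it stops about 19.3 m short of the obstacle, so it never reaches it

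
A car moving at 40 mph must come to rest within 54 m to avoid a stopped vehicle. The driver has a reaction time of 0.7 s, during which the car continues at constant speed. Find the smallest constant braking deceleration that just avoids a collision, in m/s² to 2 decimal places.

40 mph × 0.44704 = 17.8816 m/s.
Distance covered during reaction = 17.8816 × 0.7 = 12.517 m.
Distance available for braking: 54 − 12.517 = 41.483 m.
v² = 2a·d ⇒ a = v²/(2d) = 17.8816² / (2 × 41.483) = 319.752 / 82.966 = 3.8540 m/s².

Required deceleration ≈ 3.85 m/s²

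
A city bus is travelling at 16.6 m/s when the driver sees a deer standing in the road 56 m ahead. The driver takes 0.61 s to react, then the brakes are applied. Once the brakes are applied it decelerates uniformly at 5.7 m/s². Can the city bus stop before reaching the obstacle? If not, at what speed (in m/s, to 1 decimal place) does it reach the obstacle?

Reaction distance = 16.6000 × 0.61 = 10.126 m.
Braking distance = v²/(2a) = 275.560 / 11.400 = 24.172 m.
Total stopping distance = 10.126 + 24.172 = 34.298 m, vs 56 m available — it stops with 56 − 34.298 = 21.702 m to spare.

Yes — it stops about 21.7 m short of the obstacle, so it never reaches it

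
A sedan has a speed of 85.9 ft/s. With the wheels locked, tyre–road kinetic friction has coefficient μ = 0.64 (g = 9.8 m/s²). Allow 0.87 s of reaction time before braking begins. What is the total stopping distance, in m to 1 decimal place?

Total stopping distance ≈ 77.4 m

85.9 ft/s × 0.3048 = 26.1823 m/s.
a = μg = 0.64 × 9.8 = 6.272 m/s².
Reaction distance = v·t_r = 26.1823 × 0.87 = 22.779 m.
Braking distance = v²/(2a) = 26.1823² / (2 × 6.272) = 685.513 / 12.544 = 54.649 m.
Total = 22.779 + 54.649 = 77.428 m.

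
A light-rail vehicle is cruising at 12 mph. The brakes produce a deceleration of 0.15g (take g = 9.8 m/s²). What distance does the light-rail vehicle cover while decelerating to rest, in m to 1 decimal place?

12 mph × 0.44704 = 5.3645 m/s.
a = 0.15 × 9.8 = 1.470 m/s².
Braking distance = v²/(2a) = 5.3645² / (2 × 1.470) = 28.778 / 2.940 = 9.788 m.

Braking distance ≈ 9.8 m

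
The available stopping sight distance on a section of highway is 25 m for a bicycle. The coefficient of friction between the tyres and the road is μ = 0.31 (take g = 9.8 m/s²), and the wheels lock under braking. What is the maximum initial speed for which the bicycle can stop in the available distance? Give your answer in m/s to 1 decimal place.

Maximum speed ≈ 12.3 m/s

a = μg = 0.31 × 9.8 = 3.038 m/s².
v²/(2a) = d ⇒ v = √(2 × 3.038 × 25) = √151.90 = 12.3248 m/s.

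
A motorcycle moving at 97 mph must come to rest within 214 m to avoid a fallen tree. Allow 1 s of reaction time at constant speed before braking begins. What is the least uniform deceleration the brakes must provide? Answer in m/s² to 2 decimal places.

Required deceleration ≈ 5.51 m/s²

97 mph × 0.44704 = 43.3629 m/s.
Distance covered during reaction = 43.3629 × 1 = 43.363 m.
Distance available for braking: 214 − 43.363 = 170.637 m.
v² = 2a·d ⇒ a = v²/(2d) = 43.3629² / (2 × 170.637) = 1880.341 / 341.274 = 5.5098 m/s².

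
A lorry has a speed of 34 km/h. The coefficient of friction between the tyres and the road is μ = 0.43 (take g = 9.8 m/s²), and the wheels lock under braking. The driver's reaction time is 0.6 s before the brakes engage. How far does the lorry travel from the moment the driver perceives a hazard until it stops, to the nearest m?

Total stopping distance ≈ 16 m

34 km/h ÷ 3.6 = 9.4444 m/s.
a = μg = 0.43 × 9.8 = 4.214 m/s².
Reaction distance = v·t_r = 9.4444 × 0.6 = 5.667 m.
Braking distance = v²/(2a) = 9.4444² / (2 × 4.214) = 89.197 / 8.428 = 10.583 m.
Total = 5.667 + 10.583 = 16.250 m.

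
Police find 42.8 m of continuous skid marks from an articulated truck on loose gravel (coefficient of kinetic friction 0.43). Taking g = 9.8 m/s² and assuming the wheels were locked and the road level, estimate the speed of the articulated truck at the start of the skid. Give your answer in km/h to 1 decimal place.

Initial speed ≈ 68.4 km/h

Deceleration a = μg = 0.43 × 9.8 = 4.214 m/s².
v = √(2a·d) = √(2 × 4.214 × 42.8) = √360.718 = 18.9926 m/s.
= 18.9926 × 3.6 = 68.373 km/h.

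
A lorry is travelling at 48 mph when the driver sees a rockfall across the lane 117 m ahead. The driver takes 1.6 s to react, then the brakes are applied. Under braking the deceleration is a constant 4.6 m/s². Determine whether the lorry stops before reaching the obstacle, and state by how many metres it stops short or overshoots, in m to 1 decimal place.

48 mph × 0.44704 = 21.4579 m/s.
Reaction distance = 21.4579 × 1.6 = 34.333 m.
Braking distance = v²/(2a) = 460.441 / 9.200 = 50.048 m.
Total stopping distance = 34.333 + 50.048 = 84.381 m, vs 117 m available — it stops with 117 − 84.381 = 32.619 m to spare.

Yes — it stops 32.6 m short of the obstacle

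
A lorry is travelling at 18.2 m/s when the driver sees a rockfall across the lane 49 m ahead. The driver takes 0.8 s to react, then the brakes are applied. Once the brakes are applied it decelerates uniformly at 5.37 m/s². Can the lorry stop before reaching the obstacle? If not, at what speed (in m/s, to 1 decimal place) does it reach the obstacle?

Yes — it stops about 3.6 m short of the obstacle, so it never reaches it

Reaction distance = 18.2000 × 0.8 = 14.560 m.
Braking distance = v²/(2a) = 331.240 / 10.740 = 30.842 m.
Total stopping distance = 14.560 + 30.842 = 45.402 m, vs 49 m available — it stops with 49 − 45.402 = 3.598 m to spare.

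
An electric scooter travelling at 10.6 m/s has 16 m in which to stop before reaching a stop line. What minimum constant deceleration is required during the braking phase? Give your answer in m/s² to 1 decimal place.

Required deceleration ≈ 3.5 m/s²

v² = 2a·d ⇒ a = v²/(2d) = 10.6000² / (2 × 16.000) = 112.360 / 32.000 = 3.5112 m/s².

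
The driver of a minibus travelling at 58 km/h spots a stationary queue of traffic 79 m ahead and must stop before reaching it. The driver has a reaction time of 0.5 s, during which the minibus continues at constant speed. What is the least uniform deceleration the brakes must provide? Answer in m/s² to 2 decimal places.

58 km/h ÷ 3.6 = 16.1111 m/s.
Distance covered during reaction = 16.1111 × 0.5 = 8.056 m.
Distance available for braking: 79 − 8.056 = 70.944 m.
v² = 2a·d ⇒ a = v²/(2d) = 16.1111² / (2 × 70.944) = 259.568 / 141.888 = 1.8294 m/s².

Required deceleration ≈ 1.83 m/s²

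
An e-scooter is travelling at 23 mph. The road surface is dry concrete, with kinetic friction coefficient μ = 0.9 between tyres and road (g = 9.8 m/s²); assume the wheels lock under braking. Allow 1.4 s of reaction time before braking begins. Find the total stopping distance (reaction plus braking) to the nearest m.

23 mph × 0.44704 = 10.2819 m/s.
a = μg = 0.9 × 9.8 = 8.820 m/s².
Reaction distance = v·t_r = 10.2819 × 1.4 = 14.395 m.
Braking distance = v²/(2a) = 10.2819² / (2 × 8.820) = 105.717 / 17.640 = 5.993 m.
Total = 14.395 + 5.993 = 20.388 m.

Total stopping distance ≈ 20 m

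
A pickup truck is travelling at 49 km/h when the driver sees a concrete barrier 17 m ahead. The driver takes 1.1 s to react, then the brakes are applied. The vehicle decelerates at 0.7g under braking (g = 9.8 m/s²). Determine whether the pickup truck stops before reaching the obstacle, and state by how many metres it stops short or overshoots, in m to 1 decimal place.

No — it overshoots by 11.5 m

49 km/h ÷ 3.6 = 13.6111 m/s.
a = 0.7 × 9.8 = 6.860 m/s².
Reaction distance = 13.6111 × 1.1 = 14.972 m.
Braking distance = v²/(2a) = 185.262 / 13.720 = 13.503 m.
Total stopping distance = 14.972 + 13.503 = 28.475 m, vs 17 m available — it cannot stop in time and overshoots by 28.475 − 17 = 11.475 m.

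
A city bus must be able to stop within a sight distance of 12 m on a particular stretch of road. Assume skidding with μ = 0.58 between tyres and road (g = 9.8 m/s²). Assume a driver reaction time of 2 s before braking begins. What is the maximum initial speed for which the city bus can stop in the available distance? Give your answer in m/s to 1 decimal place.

a = μg = 0.58 × 9.8 = 5.684 m/s².
Stopping distance: v·t_r + v²/(2a) = 12 with t_r = 2 s and a = 5.684 m/s².
So v² + 22.736 v − 136.42 = 0.
Positive root: v = −a·t_r + √((a·t_r)² + 2a·d) = −11.368 + √(129.231 + 136.42) = 4.9308 m/s.

Maximum speed ≈ 4.9 m/s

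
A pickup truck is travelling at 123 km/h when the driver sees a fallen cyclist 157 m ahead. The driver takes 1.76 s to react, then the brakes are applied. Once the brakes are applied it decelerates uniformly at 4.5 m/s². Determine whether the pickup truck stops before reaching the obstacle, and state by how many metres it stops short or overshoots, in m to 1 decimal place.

123 km/h ÷ 3.6 = 34.1667 m/s.
Reaction distance = 34.1667 × 1.76 = 60.133 m.
Braking distance = v²/(2a) = 1167.363 / 9.000 = 129.707 m.
Total stopping distance = 60.133 + 129.707 = 189.840 m, vs 157 m available — it cannot stop in time and overshoots by 189.840 − 157 = 32.840 m.

No — it overshoots by 32.8 m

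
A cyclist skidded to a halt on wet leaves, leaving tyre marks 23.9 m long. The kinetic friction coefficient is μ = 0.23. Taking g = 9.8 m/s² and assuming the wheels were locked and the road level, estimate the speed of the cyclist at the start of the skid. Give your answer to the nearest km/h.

Initial speed ≈ 37 km/h

Deceleration a = μg = 0.23 × 9.8 = 2.254 m/s².
v = √(2a·d) = √(2 × 2.254 × 23.9) = √107.741 = 10.3798 m/s.
= 10.3798 × 3.6 = 37.367 km/h.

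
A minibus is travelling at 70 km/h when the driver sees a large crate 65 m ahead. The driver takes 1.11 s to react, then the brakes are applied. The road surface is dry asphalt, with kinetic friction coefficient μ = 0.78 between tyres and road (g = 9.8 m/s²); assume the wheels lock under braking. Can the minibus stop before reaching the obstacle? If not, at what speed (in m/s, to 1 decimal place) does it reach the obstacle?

Yes — it stops about 18.7 m short of the obstacle, so it never reaches it

70 km/h ÷ 3.6 = 19.4444 m/s.
a = μg = 0.78 × 9.8 = 7.644 m/s².
Reaction distance = 19.4444 × 1.11 = 21.583 m.
Braking distance = v²/(2a) = 378.085 / 15.288 = 24.731 m.
Total stopping distance = 21.583 + 24.731 = 46.314 m, vs 65 m available — it stops with 65 − 46.314 = 18.686 m to spare.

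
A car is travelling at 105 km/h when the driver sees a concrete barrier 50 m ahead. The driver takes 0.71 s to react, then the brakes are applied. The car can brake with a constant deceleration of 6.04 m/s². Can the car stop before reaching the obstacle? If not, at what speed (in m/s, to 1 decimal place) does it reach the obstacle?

No — it strikes the obstacle at 22.3 m/s

105 km/h ÷ 3.6 = 29.1667 m/s.
Reaction distance = 29.1667 × 0.71 = 20.708 m.
Braking distance needed to stop: v²/(2a) = 850.696 / 12.080 = 70.422 m, so total needed = 20.708 + 70.422 = 91.130 m > 50 m — it cannot stop.
Distance remaining when braking begins: 50 − 20.708 = 29.292 m.
v² = v₀² − 2a·d = 850.696 − 2 × 6.040 × 29.292 = 496.849 m²/s².
v = √496.849 = 22.290 m/s.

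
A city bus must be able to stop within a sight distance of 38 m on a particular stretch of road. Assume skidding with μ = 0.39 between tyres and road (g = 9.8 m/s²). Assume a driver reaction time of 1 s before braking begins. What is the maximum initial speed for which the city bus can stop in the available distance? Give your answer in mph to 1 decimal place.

Maximum speed ≈ 30.5 mph

a = μg = 0.39 × 9.8 = 3.822 m/s².
Stopping distance: v·t_r + v²/(2a) = 38 with t_r = 1 s and a = 3.822 m/s².
So v² + 7.644 v − 290.47 = 0.
Positive root: v = −a·t_r + √((a·t_r)² + 2a·d) = −3.822 + √(14.608 + 290.47) = 13.6445 m/s.
13.6445 m/s ÷ 0.44704 = 30.522 mph.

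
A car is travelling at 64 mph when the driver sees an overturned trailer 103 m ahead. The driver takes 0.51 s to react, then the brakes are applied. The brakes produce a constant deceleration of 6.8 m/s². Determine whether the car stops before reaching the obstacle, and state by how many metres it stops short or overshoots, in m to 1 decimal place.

64 mph × 0.44704 = 28.6106 m/s.
Reaction distance = 28.6106 × 0.51 = 14.591 m.
Braking distance = v²/(2a) = 818.566 / 13.600 = 60.189 m.
Total stopping distance = 14.591 + 60.189 = 74.780 m, vs 103 m available — it stops with 103 − 74.780 = 28.220 m to spare.

Yes — it stops 28.2 m short of the obstacle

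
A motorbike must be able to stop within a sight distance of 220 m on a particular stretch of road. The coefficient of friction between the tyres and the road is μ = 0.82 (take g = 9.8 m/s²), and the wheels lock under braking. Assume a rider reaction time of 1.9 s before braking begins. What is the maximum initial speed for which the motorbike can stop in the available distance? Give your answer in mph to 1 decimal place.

Maximum speed ≈ 103.2 mph

a = μg = 0.82 × 9.8 = 8.036 m/s².
Stopping distance: v·t_r + v²/(2a) = 220 with t_r = 1.9 s and a = 8.036 m/s².
So v² + 30.537 v − 3535.84 = 0.
Positive root: v = −a·t_r + √((a·t_r)² + 2a·d) = −15.268 + √(233.112 + 3535.84) = 46.1238 m/s.
46.1238 m/s ÷ 0.44704 = 103.176 mph.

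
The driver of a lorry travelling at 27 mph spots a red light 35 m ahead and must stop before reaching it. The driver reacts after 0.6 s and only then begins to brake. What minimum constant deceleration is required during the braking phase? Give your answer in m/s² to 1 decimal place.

Required deceleration ≈ 2.6 m/s²

27 mph × 0.44704 = 12.0701 m/s.
Distance covered during reaction = 12.0701 × 0.6 = 7.242 m.
Distance available for braking: 35 − 7.242 = 27.758 m.
v² = 2a·d ⇒ a = v²/(2d) = 12.0701² / (2 × 27.758) = 145.687 / 55.516 = 2.6242 m/s².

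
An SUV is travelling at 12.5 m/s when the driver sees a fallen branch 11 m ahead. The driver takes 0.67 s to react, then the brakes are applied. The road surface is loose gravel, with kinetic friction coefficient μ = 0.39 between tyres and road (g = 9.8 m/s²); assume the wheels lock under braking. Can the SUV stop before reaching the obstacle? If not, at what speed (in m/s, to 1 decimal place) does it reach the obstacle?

No — it strikes the obstacle at 11.7 m/s

a = μg = 0.39 × 9.8 = 3.822 m/s².
Reaction distance = 12.5000 × 0.67 = 8.375 m.
Braking distance needed to stop: v²/(2a) = 156.250 / 7.644 = 20.441 m, so total needed = 8.375 + 20.441 = 28.816 m > 11 m — it cannot stop.
Distance remaining when braking begins: 11 − 8.375 = 2.625 m.
v² = v₀² − 2a·d = 156.250 − 2 × 3.822 × 2.625 = 136.185 m²/s².
v = √136.185 = 11.670 m/s.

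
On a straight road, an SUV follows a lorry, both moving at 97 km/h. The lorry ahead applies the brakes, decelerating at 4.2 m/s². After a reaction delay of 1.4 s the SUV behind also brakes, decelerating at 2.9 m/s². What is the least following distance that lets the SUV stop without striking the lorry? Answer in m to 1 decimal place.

Minimum gap ≈ 76.5 m

97 km/h ÷ 3.6 = 26.9444 m/s.
Leader travels v²/(2a_L) = 726.001 / 8.400 = 86.429 m before stopping.
Follower covers v·t_r = 26.9444 × 1.4 = 37.722 m while reacting, then v²/(2a_F) = 726.001 / 5.800 = 125.173 m while braking, for a total of 37.722 + 125.173 = 162.895 m.
Since a_F ≤ a_L and the follower starts braking later, the follower is never slower than the leader, so the closest approach is when both have stopped.
Minimum gap = 162.895 − 86.429 = 76.466 m.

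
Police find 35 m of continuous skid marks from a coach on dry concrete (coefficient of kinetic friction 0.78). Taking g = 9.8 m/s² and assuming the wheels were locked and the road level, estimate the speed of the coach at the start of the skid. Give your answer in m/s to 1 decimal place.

Initial speed ≈ 23.1 m/s

Deceleration a = μg = 0.78 × 9.8 = 7.644 m/s².
v = √(2a·d) = √(2 × 7.644 × 35) = √535.080 = 23.1318 m/s.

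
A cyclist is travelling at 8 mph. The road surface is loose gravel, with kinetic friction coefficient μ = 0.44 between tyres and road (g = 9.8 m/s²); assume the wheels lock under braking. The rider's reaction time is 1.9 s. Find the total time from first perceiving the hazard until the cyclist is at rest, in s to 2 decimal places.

Total time ≈ 2.73 s

8 mph × 0.44704 = 3.5763 m/s.
a = μg = 0.44 × 9.8 = 4.312 m/s².
Braking time = v/a = 3.5763 / 4.312 = 0.829 s.
Total = 1.9 + 0.829 = 2.729 s.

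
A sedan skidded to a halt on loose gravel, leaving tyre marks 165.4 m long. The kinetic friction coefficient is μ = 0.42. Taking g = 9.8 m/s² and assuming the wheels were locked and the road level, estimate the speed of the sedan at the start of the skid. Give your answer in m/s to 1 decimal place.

Deceleration a = μg = 0.42 × 9.8 = 4.116 m/s².
v = √(2a·d) = √(2 × 4.116 × 165.4) = √1361.573 = 36.8995 m/s.

Initial speed ≈ 36.9 m/s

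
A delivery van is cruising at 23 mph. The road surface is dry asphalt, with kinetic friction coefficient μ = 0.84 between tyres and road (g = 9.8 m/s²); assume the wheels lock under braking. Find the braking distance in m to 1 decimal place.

Braking distance ≈ 6.4 m

23 mph × 0.44704 = 10.2819 m/s.
a = μg = 0.84 × 9.8 = 8.232 m/s².
Braking distance = v²/(2a) = 10.2819² / (2 × 8.232) = 105.717 / 16.464 = 6.421 m.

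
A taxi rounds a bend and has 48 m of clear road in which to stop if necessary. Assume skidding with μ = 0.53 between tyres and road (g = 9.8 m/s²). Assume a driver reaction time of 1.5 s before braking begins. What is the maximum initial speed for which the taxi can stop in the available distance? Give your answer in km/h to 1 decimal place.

a = μg = 0.53 × 9.8 = 5.194 m/s².
Stopping distance: v·t_r + v²/(2a) = 48 with t_r = 1.5 s and a = 5.194 m/s².
So v² + 15.582 v − 498.62 = 0.
Positive root: v = −a·t_r + √((a·t_r)² + 2a·d) = −7.791 + √(60.700 + 498.62) = 15.8589 m/s.
15.8589 m/s × 3.6 = 57.092 km/h.

Maximum speed ≈ 57.1 km/h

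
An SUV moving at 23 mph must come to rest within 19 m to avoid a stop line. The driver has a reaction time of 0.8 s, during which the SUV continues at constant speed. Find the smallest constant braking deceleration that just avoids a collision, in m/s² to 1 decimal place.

23 mph × 0.44704 = 10.2819 m/s.
Distance covered during reaction = 10.2819 × 0.8 = 8.226 m.
Distance available for braking: 19 − 8.226 = 10.774 m.
v² = 2a·d ⇒ a = v²/(2d) = 10.2819² / (2 × 10.774) = 105.717 / 21.548 = 4.9061 m/s².

Required deceleration ≈ 4.9 m/s²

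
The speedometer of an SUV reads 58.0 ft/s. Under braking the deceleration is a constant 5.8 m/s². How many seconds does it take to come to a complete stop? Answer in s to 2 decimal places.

58 ft/s × 0.3048 = 17.6784 m/s.
Braking time = v/a = 17.6784 / 5.800 = 3.048 s.

Braking time ≈ 3.05 s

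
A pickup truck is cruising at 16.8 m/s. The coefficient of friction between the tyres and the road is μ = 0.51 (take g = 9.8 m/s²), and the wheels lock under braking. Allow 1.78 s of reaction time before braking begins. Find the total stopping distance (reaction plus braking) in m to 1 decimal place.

Total stopping distance ≈ 58.1 m

a = μg = 0.51 × 9.8 = 4.998 m/s².
Reaction distance = v·t_r = 16.8000 × 1.78 = 29.904 m.
Braking distance = v²/(2a) = 16.8000² / (2 × 4.998) = 282.240 / 9.996 = 28.235 m.
Total = 29.904 + 28.235 = 58.139 m.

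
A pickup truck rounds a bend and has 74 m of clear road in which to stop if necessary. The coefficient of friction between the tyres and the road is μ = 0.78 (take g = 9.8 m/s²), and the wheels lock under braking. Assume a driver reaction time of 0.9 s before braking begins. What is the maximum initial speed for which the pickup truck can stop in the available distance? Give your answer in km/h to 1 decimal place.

a = μg = 0.78 × 9.8 = 7.644 m/s².
Stopping distance: v·t_r + v²/(2a) = 74 with t_r = 0.9 s and a = 7.644 m/s².
So v² + 13.759 v − 1131.31 = 0.
Positive root: v = −a·t_r + √((a·t_r)² + 2a·d) = −6.880 + √(47.334 + 1131.31) = 27.4514 m/s.
27.4514 m/s × 3.6 = 98.825 km/h.

Maximum speed ≈ 98.8 km/h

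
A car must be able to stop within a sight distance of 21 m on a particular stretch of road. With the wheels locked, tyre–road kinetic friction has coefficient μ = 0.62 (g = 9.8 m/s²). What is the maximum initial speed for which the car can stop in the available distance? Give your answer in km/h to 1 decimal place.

a = μg = 0.62 × 9.8 = 6.076 m/s².
v²/(2a) = d ⇒ v = √(2 × 6.076 × 21) = √255.19 = 15.9747 m/s.
15.9747 m/s × 3.6 = 57.509 km/h.

Maximum speed ≈ 57.5 km/h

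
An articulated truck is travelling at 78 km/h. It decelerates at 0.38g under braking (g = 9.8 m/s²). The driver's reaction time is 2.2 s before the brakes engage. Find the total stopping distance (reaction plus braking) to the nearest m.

78 km/h ÷ 3.6 = 21.6667 m/s.
a = 0.38 × 9.8 = 3.724 m/s².
Reaction distance = v·t_r = 21.6667 × 2.2 = 47.667 m.
Braking distance = v²/(2a) = 21.6667² / (2 × 3.724) = 469.446 / 7.448 = 63.030 m.
Total = 47.667 + 63.030 = 110.697 m.

Total stopping distance ≈ 111 m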